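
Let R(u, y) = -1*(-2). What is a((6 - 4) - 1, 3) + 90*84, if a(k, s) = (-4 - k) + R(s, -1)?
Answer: 7557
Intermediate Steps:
R(u, y) = 2
a(k, s) = -2 - k (a(k, s) = (-4 - k) + 2 = -2 - k)
a((6 - 4) - 1, 3) + 90*84 = (-2 - ((6 - 4) - 1)) + 90*84 = (-2 - (2 - 1)) + 7560 = (-2 - 1*1) + 7560 = (-2 - 1) + 7560 = -3 + 7560 = 7557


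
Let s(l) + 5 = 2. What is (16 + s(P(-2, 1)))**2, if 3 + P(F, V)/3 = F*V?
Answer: 169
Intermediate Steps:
P(F, V) = -9 + 3*F*V (P(F, V) = -9 + 3*(F*V) = -9 + 3*F*V)
s(l) = -3 (s(l) = -5 + 2 = -3)
(16 + s(P(-2, 1)))**2 = (16 - 3)**2 = 13**2 = 169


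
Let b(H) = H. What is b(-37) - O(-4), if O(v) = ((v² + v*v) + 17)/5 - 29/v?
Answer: -1081/20 ≈ -54.050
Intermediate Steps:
O(v) = 17/5 - 29/v + 2*v²/5 (O(v) = ((v² + v²) + 17)*(⅕) - 29/v = (2*v² + 17)*(⅕) - 29/v = (17 + 2*v²)*(⅕) - 29/v = (17/5 + 2*v²/5) - 29/v = 17/5 - 29/v + 2*v²/5)
b(-37) - O(-4) = -37 - (-145 - 4*(17 + 2*(-4)²))/(5*(-4)) = -37 - (-1)*(-145 - 4*(17 + 2*16))/(5*4) = -37 - (-1)*(-145 - 4*(17 + 32))/(5*4) = -37 - (-1)*(-145 - 4*49)/(5*4) = -37 - (-1)*(-145 - 196)/(5*4) = -37 - (-1)*(-341)/(5*4) = -37 - 1*341/20 = -37 - 341/20 = -1081/20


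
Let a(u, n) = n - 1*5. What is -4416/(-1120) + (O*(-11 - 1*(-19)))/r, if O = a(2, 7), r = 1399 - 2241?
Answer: 57818/14735 ≈ 3.9239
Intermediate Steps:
a(u, n) = -5 + n (a(u, n) = n - 5 = -5 + n)
r = -842
O = 2 (O = -5 + 7 = 2)
-4416/(-1120) + (O*(-11 - 1*(-19)))/r = -4416/(-1120) + (2*(-11 - 1*(-19)))/(-842) = -4416*(-1/1120) + (2*(-11 + 19))*(-1/842) = 138/35 + (2*8)*(-1/842) = 138/35 + 16*(-1/842) = 138/35 - 8/421 = 57818/14735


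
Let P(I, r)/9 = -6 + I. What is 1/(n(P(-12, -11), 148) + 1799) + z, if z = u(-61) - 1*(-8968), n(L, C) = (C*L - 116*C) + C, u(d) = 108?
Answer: 355751971/39197 ≈ 9076.0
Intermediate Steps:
P(I, r) = -54 + 9*I (P(I, r) = 9*(-6 + I) = -54 + 9*I)
n(L, C) = -115*C + C*L (n(L, C) = (-116*C + C*L) + C = -115*C + C*L)
z = 9076 (z = 108 - 1*(-8968) = 108 + 8968 = 9076)
1/(n(P(-12, -11), 148) + 1799) + z = 1/(148*(-115 + (-54 + 9*(-12))) + 1799) + 9076 = 1/(148*(-115 + (-54 - 108)) + 1799) + 9076 = 1/(148*(-115 - 162) + 1799) + 9076 = 1/(148*(-277) + 1799) + 9076 = 1/(-40996 + 1799) + 9076 = 1/(-39197) + 9076 = -1/39197 + 9076 = 355751971/39197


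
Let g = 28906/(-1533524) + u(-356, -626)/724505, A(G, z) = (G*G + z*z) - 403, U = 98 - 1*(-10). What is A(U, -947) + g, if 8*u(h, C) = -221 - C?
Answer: 403562937537778609/444418322248 ≈ 9.0807e+5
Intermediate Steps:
u(h, C) = -221/8 - C/8 (u(h, C) = (-221 - C)/8 = -221/8 - C/8)
U = 108 (U = 98 + 10 = 108)
A(G, z) = -403 + G² + z² (A(G, z) = (G² + z²) - 403 = -403 + G² + z²)
g = -8345962751/444418322248 (g = 28906/(-1533524) + (-221/8 - ⅛*(-626))/724505 = 28906*(-1/1533524) + (-221/8 + 313/4)*(1/724505) = -14453/766762 + (405/8)*(1/724505) = -14453/766762 + 81/1159208 = -8345962751/444418322248 ≈ -0.018780)
A(U, -947) + g = (-403 + 108² + (-947)²) - 8345962751/444418322248 = (-403 + 11664 + 896809) - 8345962751/444418322248 = 908070 - 8345962751/444418322248 = 403562937537778609/444418322248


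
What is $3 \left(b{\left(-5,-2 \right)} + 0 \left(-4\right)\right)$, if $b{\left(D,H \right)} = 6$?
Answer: $18$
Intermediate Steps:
$3 \left(b{\left(-5,-2 \right)} + 0 \left(-4\right)\right) = 3 \left(6 + 0 \left(-4\right)\right) = 3 \left(6 + 0\right) = 3 \cdot 6 = 18$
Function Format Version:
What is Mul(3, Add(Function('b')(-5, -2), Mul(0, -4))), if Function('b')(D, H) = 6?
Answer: 18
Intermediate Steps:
Mul(3, Add(Function('b')(-5, -2), Mul(0, -4))) = Mul(3, Add(6, Mul(0, -4))) = Mul(3, Add(6, 0)) = Mul(3, 6) = 18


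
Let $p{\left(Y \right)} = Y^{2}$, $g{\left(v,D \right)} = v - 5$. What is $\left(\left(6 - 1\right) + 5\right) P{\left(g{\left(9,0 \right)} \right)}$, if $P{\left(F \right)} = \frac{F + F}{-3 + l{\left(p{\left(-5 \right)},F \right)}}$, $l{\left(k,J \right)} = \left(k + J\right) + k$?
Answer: $\frac{80}{51} \approx 1.5686$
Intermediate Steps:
$g{\left(v,D \right)} = -5 + v$
$l{\left(k,J \right)} = J + 2 k$ ($l{\left(k,J \right)} = \left(J + k\right) + k = J + 2 k$)
$P{\left(F \right)} = \frac{2 F}{47 + F}$ ($P{\left(F \right)} = \frac{F + F}{-3 + \left(F + 2 \left(-5\right)^{2}\right)} = \frac{2 F}{-3 + \left(F + 2 \cdot 25\right)} = \frac{2 F}{-3 + \left(F + 50\right)} = \frac{2 F}{-3 + \left(50 + F\right)} = \frac{2 F}{47 + F}$)
$\left(\left(6 - 1\right) + 5\right) P{\left(g{\left(9,0 \right)} \right)} = \left(\left(6 - 1\right) + 5\right) \frac{2 \left(-5 + 9\right)}{47 + \left(-5 + 9\right)} = \left(5 + 5\right) 2 \cdot 4 \frac{1}{47 + 4} = 10 \cdot 2 \cdot 4 \cdot \frac{1}{51} = 10 \cdot \frac{8}{51} = \frac{80}{51}$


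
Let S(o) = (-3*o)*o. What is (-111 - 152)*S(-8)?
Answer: 50496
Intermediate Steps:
S(o) = -3*o²
(-111 - 152)*S(-8) = (-111 - 152)*(-3*(-8)²) = -(-789)*64 = -263*(-192) = 50496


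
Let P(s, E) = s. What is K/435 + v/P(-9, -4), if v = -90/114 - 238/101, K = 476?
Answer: 3615697/2504295 ≈ 1.4438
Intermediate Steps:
v = -6037/1919 (v = -90*1/114 - 238*1/101 = -15/19 - 238/101 = -6037/1919 ≈ -3.1459)
K/435 + v/P(-9, -4) = 476/435 - 6037/1919/(-9) = 476*(1/435) - 6037/1919*(-⅑) = 476/435 + 6037/17271 = 3615697/2504295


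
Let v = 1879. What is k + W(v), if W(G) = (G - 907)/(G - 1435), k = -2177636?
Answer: -80572451/37 ≈ -2.1776e+6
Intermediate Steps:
W(G) = (-907 + G)/(-1435 + G)
k + W(v) = -2177636 + (-907 + 1879)/(-1435 + 1879) = -2177636 + 972/444 = -2177636 + (1/444)*972 = -2177636 + 81/37 = -80572451/37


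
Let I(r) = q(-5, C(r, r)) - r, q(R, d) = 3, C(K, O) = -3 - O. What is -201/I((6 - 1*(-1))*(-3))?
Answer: -67/8 ≈ -8.3750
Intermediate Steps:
I(r) = 3 - r
-201/I((6 - 1*(-1))*(-3)) = -201/(3 - (6 - 1*(-1))*(-3)) = -201/(3 - (6 + 1)*(-3)) = -201/(3 - 7*(-3)) = -201/(3 - 1*(-21)) = -201/(3 + 21) = -201/24 = -201*1/24 = -67/8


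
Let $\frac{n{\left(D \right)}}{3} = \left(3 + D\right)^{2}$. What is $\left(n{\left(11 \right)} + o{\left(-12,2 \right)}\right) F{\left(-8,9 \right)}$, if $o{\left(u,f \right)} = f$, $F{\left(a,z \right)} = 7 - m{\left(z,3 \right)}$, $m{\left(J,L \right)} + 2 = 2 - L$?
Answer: $5900$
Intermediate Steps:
$m{\left(J,L \right)} = - L$ ($m{\left(J,L \right)} = -2 - \left(-2 + L\right) = - L$)
$F{\left(a,z \right)} = 10$ ($F{\left(a,z \right)} = 7 - \left(-1\right) 3 = 7 - -3 = 7 + 3 = 10$)
$n{\left(D \right)} = 3 \left(3 + D\right)^{2}$
$\left(n{\left(11 \right)} + o{\left(-12,2 \right)}\right) F{\left(-8,9 \right)} = \left(3 \left(3 + 11\right)^{2} + 2\right) 10 = \left(3 \cdot 14^{2} + 2\right) 10 = \left(3 \cdot 196 + 2\right) 10 = \left(588 + 2\right) 10 = 590 \cdot 10 = 5900$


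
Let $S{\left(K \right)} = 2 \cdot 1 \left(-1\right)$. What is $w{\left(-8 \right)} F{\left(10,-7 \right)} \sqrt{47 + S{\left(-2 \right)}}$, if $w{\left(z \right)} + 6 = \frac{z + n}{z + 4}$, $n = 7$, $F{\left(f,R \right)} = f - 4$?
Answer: $- \frac{207 \sqrt{5}}{2} \approx -231.43$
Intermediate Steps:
$F{\left(f,R \right)} = -4 + f$ ($F{\left(f,R \right)} = f - 4 = -4 + f$)
$S{\left(K \right)} = -2$ ($S{\left(K \right)} = 2 \left(-1\right) = -2$)
$w{\left(z \right)} = -6 + \frac{7 + z}{4 + z}$ ($w{\left(z \right)} = -6 + \frac{z + 7}{z + 4} = -6 + \frac{7 + z}{4 + z}$)
$w{\left(-8 \right)} F{\left(10,-7 \right)} \sqrt{47 + S{\left(-2 \right)}} = \frac{-17 - -40}{4 - 8} \left(-4 + 10\right) \sqrt{47 - 2} = \frac{-17 + 40}{-4} \cdot 6 \sqrt{45} = \left(- \frac{1}{4}\right) 23 \cdot 6 \cdot 3 \sqrt{5} = \left(- \frac{23}{4}\right) 6 \cdot 3 \sqrt{5} = - \frac{69 \cdot 3 \sqrt{5}}{2} = - \frac{207 \sqrt{5}}{2}$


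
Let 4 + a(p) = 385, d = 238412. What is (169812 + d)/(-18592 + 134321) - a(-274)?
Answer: -43684525/115729 ≈ -377.47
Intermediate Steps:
a(p) = 381 (a(p) = -4 + 385 = 381)
(169812 + d)/(-18592 + 134321) - a(-274) = (169812 + 238412)/(-18592 + 134321) - 1*381 = 408224/115729 - 381 = -43684525/115729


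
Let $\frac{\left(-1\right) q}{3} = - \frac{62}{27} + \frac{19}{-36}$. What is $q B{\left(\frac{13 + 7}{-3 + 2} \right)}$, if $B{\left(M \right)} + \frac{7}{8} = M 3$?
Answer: $- \frac{148535}{288} \approx -515.75$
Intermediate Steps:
$B{\left(M \right)} = - \frac{7}{8} + 3 M$ ($B{\left(M \right)} = - \frac{7}{8} + M 3 = - \frac{7}{8} + 3 M$)
$q = \frac{305}{36}$ ($q = - 3 \left(- \frac{62}{27} + \frac{19}{-36}\right) = - 3 \left(\left(-62\right) \frac{1}{27} + 19 \left(- \frac{1}{36}\right)\right) = - 3 \left(- \frac{62}{27} - \frac{19}{36}\right) = \left(-3\right) \left(- \frac{305}{108}\right) = \frac{305}{36} \approx 8.4722$)
$q B{\left(\frac{13 + 7}{-3 + 2} \right)} = \frac{305 \left(- \frac{7}{8} + 3 \frac{13 + 7}{-3 + 2}\right)}{36} = \frac{305 \left(- \frac{7}{8} + 3 \frac{20}{-1}\right)}{36} = \frac{305 \left(- \frac{7}{8} + 3 \cdot 20 \left(-1\right)\right)}{36} = \frac{305 \left(- \frac{7}{8} + 3 \left(-20\right)\right)}{36} = \frac{305 \left(- \frac{7}{8} - 60\right)}{36} = \frac{305}{36} \left(- \frac{487}{8}\right) = - \frac{148535}{288}$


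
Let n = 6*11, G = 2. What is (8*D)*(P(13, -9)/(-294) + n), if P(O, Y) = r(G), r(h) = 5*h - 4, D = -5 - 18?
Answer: -594872/49 ≈ -12140.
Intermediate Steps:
D = -23
r(h) = -4 + 5*h
P(O, Y) = 6 (P(O, Y) = -4 + 5*2 = -4 + 10 = 6)
n = 66
(8*D)*(P(13, -9)/(-294) + n) = (8*(-23))*(6/(-294) + 66) = -184*(6*(-1/294) + 66) = -184*(-1/49 + 66) = -184*3233/49 = -594872/49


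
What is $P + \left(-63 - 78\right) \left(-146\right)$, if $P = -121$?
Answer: $20465$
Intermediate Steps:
$P + \left(-63 - 78\right) \left(-146\right) = -121 + \left(-63 - 78\right) \left(-146\right) = -121 - -20586 = -121 + 20586 = 20465$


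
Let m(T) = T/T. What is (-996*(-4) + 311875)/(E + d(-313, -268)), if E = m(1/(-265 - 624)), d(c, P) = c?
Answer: -315859/312 ≈ -1012.4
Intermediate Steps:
m(T) = 1
E = 1
(-996*(-4) + 311875)/(E + d(-313, -268)) = (-996*(-4) + 311875)/(1 - 313) = (3984 + 311875)/(-312) = 315859*(-1/312) = -315859/312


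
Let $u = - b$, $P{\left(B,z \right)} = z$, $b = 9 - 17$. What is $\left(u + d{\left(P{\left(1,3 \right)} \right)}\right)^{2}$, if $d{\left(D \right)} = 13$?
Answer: $441$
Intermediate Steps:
$b = -8$ ($b = 9 - 17 = -8$)
$u = 8$ ($u = \left(-1\right) \left(-8\right) = 8$)
$\left(u + d{\left(P{\left(1,3 \right)} \right)}\right)^{2} = \left(8 + 13\right)^{2} = 21^{2} = 441$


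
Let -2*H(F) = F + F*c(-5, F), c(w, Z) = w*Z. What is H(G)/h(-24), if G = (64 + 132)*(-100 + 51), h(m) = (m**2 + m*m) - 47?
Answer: 230596842/1105 ≈ 2.0869e+5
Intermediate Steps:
h(m) = -47 + 2*m**2 (h(m) = (m**2 + m**2) - 47 = 2*m**2 - 47 = -47 + 2*m**2)
G = -9604 (G = 196*(-49) = -9604)
c(w, Z) = Z*w
H(F) = -F/2 + 5*F**2/2 (H(F) = -(F + F*(F*(-5)))/2 = -(F + F*(-5*F))/2 = -(F - 5*F**2)/2 = -F/2 + 5*F**2/2)
H(G)/h(-24) = ((1/2)*(-9604)*(-1 + 5*(-9604)))/(-47 + 2*(-24)**2) = ((1/2)*(-9604)*(-1 - 48020))/(-47 + 2*576) = ((1/2)*(-9604)*(-48021))/(-47 + 1152) = 230596842/1105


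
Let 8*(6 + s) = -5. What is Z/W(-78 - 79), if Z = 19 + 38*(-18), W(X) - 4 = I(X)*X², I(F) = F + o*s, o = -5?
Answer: 5320/24427127 ≈ 0.00021779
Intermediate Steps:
s = -53/8 (s = -6 + (⅛)*(-5) = -6 - 5/8 = -53/8 ≈ -6.6250)
I(F) = 265/8 + F (I(F) = F - 5*(-53/8) = F + 265/8 = 265/8 + F)
W(X) = 4 + X²*(265/8 + X) (W(X) = 4 + (265/8 + X)*X² = 4 + X²*(265/8 + X))
Z = -665 (Z = 19 - 684 = -665)
Z/W(-78 - 79) = -665/(4 + (-78 - 79)²*(265/8 + (-78 - 79))) = -665/(4 + (-157)²*(265/8 - 157)) = -665/(4 + 24649*(-991/8)) = -665/(4 - 24427159/8) = -665/(-24427127/8) = -665*(-8/24427127) = 5320/24427127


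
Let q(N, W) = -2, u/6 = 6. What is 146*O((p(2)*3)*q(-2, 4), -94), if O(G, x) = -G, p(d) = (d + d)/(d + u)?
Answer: 1752/19 ≈ 92.211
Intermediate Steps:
u = 36 (u = 6*6 = 36)
p(d) = 2*d/(36 + d) (p(d) = (d + d)/(d + 36) = (2*d)/(36 + d) = 2*d/(36 + d))
146*O((p(2)*3)*q(-2, 4), -94) = 146*(-(2*2/(36 + 2))*3*(-2)) = 146*(-(2*2/38)*3*(-2)) = 146*(-(2*2*(1/38))*3*(-2)) = 146*(-(2/19)*3*(-2)) = 146*(-6*(-2)/19) = 146*(-1*(-12/19)) = 146*(12/19) = 1752/19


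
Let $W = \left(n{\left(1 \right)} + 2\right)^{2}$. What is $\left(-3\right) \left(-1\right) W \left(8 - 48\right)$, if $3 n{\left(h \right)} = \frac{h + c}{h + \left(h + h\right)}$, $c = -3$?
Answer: $- \frac{10240}{27} \approx -379.26$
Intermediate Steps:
$n{\left(h \right)} = \frac{-3 + h}{9 h}$ ($n{\left(h \right)} = \frac{\left(h - 3\right) \frac{1}{h + \left(h + h\right)}}{3} = \frac{\left(-3 + h\right) \frac{1}{h + 2 h}}{3} = \frac{\left(-3 + h\right) \frac{1}{3 h}}{3} = \frac{\frac{1}{3} \frac{1}{h} \left(-3 + h\right)}{3} = \frac{-3 + h}{9 h}$)
$W = \frac{256}{81}$ ($W = \left(\frac{-3 + 1}{9 \cdot 1} + 2\right)^{2} = \left(\frac{1}{9} \cdot 1 \left(-2\right) + 2\right)^{2} = \left(- \frac{2}{9} + 2\right)^{2} = \left(\frac{16}{9}\right)^{2} = \frac{256}{81} \approx 3.1605$)
$\left(-3\right) \left(-1\right) W \left(8 - 48\right) = \left(-3\right) \left(-1\right) \frac{256}{81} \left(8 - 48\right) = 3 \cdot \frac{256}{81} \left(-40\right) = \frac{256}{27} \left(-40\right) = - \frac{10240}{27}$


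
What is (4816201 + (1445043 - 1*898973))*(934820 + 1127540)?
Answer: 11058933219560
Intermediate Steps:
(4816201 + (1445043 - 1*898973))*(934820 + 1127540) = (4816201 + (1445043 - 898973))*2062360 = (4816201 + 546070)*2062360 = 5362271*2062360 = 11058933219560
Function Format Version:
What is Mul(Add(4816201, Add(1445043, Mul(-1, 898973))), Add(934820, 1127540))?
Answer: 11058933219560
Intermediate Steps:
Mul(Add(4816201, Add(1445043, Mul(-1, 898973))), Add(934820, 1127540)) = Mul(Add(4816201, Add(1445043, -898973)), 2062360) = Mul(Add(4816201, 546070), 2062360) = Mul(5362271, 2062360) = 11058933219560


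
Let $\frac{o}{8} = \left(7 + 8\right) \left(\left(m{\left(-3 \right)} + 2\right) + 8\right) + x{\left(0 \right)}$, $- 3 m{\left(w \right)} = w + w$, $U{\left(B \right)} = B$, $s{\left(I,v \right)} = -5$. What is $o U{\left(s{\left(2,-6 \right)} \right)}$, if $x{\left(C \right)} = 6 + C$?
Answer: $-7440$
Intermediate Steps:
$m{\left(w \right)} = - \frac{2 w}{3}$ ($m{\left(w \right)} = - \frac{w + w}{3} = - \frac{2 w}{3}$)
$o = 1488$ ($o = 8 \left(\left(7 + 8\right) \left(\left(\left(- \frac{2}{3}\right) \left(-3\right) + 2\right) + 8\right) + \left(6 + 0\right)\right) = 8 \left(15 \left(\left(2 + 2\right) + 8\right) + 6\right) = 8 \left(15 \left(4 + 8\right) + 6\right) = 8 \left(15 \cdot 12 + 6\right) = 8 \left(180 + 6\right) = 8 \cdot 186 = 1488$)
$o U{\left(s{\left(2,-6 \right)} \right)} = 1488 \left(-5\right) = -7440$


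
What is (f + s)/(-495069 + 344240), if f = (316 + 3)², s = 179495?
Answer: -281256/150829 ≈ -1.8647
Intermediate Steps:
f = 101761 (f = 319² = 101761)
(f + s)/(-495069 + 344240) = (101761 + 179495)/(-495069 + 344240) = 281256/(-150829) = 281256*(-1/150829) = -281256/150829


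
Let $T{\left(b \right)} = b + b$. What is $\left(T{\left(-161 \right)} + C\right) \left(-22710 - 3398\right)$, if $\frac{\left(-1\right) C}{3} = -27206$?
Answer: $-2122475968$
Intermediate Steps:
$T{\left(b \right)} = 2 b$
$C = 81618$ ($C = \left(-3\right) \left(-27206\right) = 81618$)
$\left(T{\left(-161 \right)} + C\right) \left(-22710 - 3398\right) = \left(2 \left(-161\right) + 81618\right) \left(-22710 - 3398\right) = \left(-322 + 81618\right) \left(-26108\right) = 81296 \left(-26108\right) = -2122475968$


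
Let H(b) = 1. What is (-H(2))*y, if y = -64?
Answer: 64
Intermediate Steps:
(-H(2))*y = -1*1*(-64) = -1*(-64) = 64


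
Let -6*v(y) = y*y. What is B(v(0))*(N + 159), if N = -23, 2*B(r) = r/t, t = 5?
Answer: 0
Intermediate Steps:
v(y) = -y²/6 (v(y) = -y*y/6 = -y²/6)
B(r) = r/10 (B(r) = (r/5)/2 = r/10)
B(v(0))*(N + 159) = ((-⅙*0²)/10)*(-23 + 159) = ((-⅙*0)/10)*136 = ((⅒)*0)*136 = 0*136 = 0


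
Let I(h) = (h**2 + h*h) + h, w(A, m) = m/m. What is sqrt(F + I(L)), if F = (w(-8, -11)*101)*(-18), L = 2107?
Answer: sqrt(8879187) ≈ 2979.8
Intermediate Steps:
w(A, m) = 1
I(h) = h + 2*h**2 (I(h) = (h**2 + h**2) + h = 2*h**2 + h = h + 2*h**2)
F = -1818 (F = (1*101)*(-18) = 101*(-18) = -1818)
sqrt(F + I(L)) = sqrt(-1818 + 2107*(1 + 2*2107)) = sqrt(-1818 + 2107*(1 + 4214)) = sqrt(-1818 + 2107*4215) = sqrt(-1818 + 8881005) = sqrt(8879187)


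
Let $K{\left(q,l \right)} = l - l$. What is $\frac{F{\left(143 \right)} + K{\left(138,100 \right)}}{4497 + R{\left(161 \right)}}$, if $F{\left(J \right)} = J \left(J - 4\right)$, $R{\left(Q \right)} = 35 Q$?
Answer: $\frac{19877}{10132} \approx 1.9618$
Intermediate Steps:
$K{\left(q,l \right)} = 0$
$F{\left(J \right)} = J \left(-4 + J\right)$
$\frac{F{\left(143 \right)} + K{\left(138,100 \right)}}{4497 + R{\left(161 \right)}} = \frac{143 \left(-4 + 143\right) + 0}{4497 + 35 \cdot 161} = \frac{143 \cdot 139 + 0}{4497 + 5635} = \frac{19877 + 0}{10132} = 19877 \cdot \frac{1}{10132} = \frac{19877}{10132}$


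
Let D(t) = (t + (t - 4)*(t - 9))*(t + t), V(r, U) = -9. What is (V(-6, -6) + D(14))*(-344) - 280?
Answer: -613632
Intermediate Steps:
D(t) = 2*t*(t + (-9 + t)*(-4 + t)) (D(t) = (t + (-4 + t)*(-9 + t))*(2*t) = (t + (-9 + t)*(-4 + t))*(2*t) = 2*t*(t + (-9 + t)*(-4 + t)))
(V(-6, -6) + D(14))*(-344) - 280 = (-9 + 2*14*(36 + 14² - 12*14))*(-344) - 280 = (-9 + 2*14*(36 + 196 - 168))*(-344) - 280 = (-9 + 2*14*64)*(-344) - 280 = (-9 + 1792)*(-344) - 280 = 1783*(-344) - 280 = -613352 - 280 = -613632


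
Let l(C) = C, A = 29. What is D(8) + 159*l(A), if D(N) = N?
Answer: 4619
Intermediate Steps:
D(8) + 159*l(A) = 8 + 159*29 = 8 + 4611 = 4619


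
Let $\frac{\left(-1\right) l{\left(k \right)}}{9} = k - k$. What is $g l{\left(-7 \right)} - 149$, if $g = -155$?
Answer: $-149$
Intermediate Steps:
$l{\left(k \right)} = 0$ ($l{\left(k \right)} = - 9 \left(k - k\right) = \left(-9\right) 0 = 0$)
$g l{\left(-7 \right)} - 149 = \left(-155\right) 0 - 149 = 0 - 149 = -149$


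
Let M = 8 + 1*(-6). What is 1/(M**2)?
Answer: 1/4 ≈ 0.25000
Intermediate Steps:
M = 2 (M = 8 - 6 = 2)
1/(M**2) = 1/(2**2) = 1/4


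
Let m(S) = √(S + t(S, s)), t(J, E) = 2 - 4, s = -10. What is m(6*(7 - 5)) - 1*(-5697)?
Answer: 5697 + √10 ≈ 5700.2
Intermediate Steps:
t(J, E) = -2
m(S) = √(-2 + S) (m(S) = √(S - 2) = √(-2 + S))
m(6*(7 - 5)) - 1*(-5697) = √(-2 + 6*(7 - 5)) - 1*(-5697) = √(-2 + 6*2) + 5697 = √(-2 + 12) + 5697 = √10 + 5697 = 5697 + √10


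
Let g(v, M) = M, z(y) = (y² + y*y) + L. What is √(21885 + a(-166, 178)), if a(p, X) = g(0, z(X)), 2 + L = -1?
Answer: 5*√3410 ≈ 291.98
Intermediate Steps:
L = -3 (L = -2 - 1 = -3)
z(y) = -3 + 2*y² (z(y) = (y² + y*y) - 3 = (y² + y²) - 3 = 2*y² - 3 = -3 + 2*y²)
a(p, X) = -3 + 2*X²
√(21885 + a(-166, 178)) = √(21885 + (-3 + 2*178²)) = √(21885 + (-3 + 2*31684)) = √(21885 + (-3 + 63368)) = √(21885 + 63365) = √85250 = 5*√3410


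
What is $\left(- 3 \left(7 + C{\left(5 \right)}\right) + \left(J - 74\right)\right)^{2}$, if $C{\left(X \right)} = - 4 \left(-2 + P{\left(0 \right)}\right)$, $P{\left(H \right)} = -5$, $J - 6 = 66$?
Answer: $11449$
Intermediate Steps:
$J = 72$ ($J = 6 + 66 = 72$)
$C{\left(X \right)} = 28$ ($C{\left(X \right)} = - 4 \left(-2 - 5\right) = \left(-4\right) \left(-7\right) = 28$)
$\left(- 3 \left(7 + C{\left(5 \right)}\right) + \left(J - 74\right)\right)^{2} = \left(- 3 \left(7 + 28\right) + \left(72 - 74\right)\right)^{2} = \left(\left(-3\right) 35 - 2\right)^{2} = \left(-105 - 2\right)^{2} = \left(-107\right)^{2} = 11449$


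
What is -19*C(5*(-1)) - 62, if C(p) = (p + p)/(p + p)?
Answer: -81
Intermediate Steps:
C(p) = 1 (C(p) = (2*p)/((2*p)) = (2*p)*(1/(2*p)) = 1)
-19*C(5*(-1)) - 62 = -19*1 - 62 = -19 - 62 = -81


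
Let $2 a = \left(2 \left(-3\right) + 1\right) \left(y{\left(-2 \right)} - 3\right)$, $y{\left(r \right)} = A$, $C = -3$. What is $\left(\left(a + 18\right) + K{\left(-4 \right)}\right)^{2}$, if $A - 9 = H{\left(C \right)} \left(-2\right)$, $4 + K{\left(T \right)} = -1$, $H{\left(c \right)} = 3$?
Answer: $169$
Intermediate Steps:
$K{\left(T \right)} = -5$ ($K{\left(T \right)} = -4 - 1 = -5$)
$A = 3$ ($A = 9 + 3 \left(-2\right) = 9 - 6 = 3$)
$y{\left(r \right)} = 3$
$a = 0$ ($a = \frac{\left(2 \left(-3\right) + 1\right) \left(3 - 3\right)}{2} = \frac{\left(-6 + 1\right) 0}{2} = \frac{\left(-5\right) 0}{2} = \frac{1}{2} \cdot 0 = 0$)
$\left(\left(a + 18\right) + K{\left(-4 \right)}\right)^{2} = \left(\left(0 + 18\right) - 5\right)^{2} = \left(18 - 5\right)^{2} = 13^{2} = 169$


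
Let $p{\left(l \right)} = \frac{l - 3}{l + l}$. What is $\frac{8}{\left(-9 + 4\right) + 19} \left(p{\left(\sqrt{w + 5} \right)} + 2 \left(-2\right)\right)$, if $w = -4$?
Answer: $- \frac{20}{7} \approx -2.8571$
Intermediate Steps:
$p{\left(l \right)} = \frac{-3 + l}{2 l}$
$\frac{8}{\left(-9 + 4\right) + 19} \left(p{\left(\sqrt{w + 5} \right)} + 2 \left(-2\right)\right) = \frac{8}{\left(-9 + 4\right) + 19} \left(\frac{-3 + \sqrt{-4 + 5}}{2 \sqrt{-4 + 5}} + 2 \left(-2\right)\right) = \frac{8}{-5 + 19} \left(\frac{-3 + \sqrt{1}}{2 \sqrt{1}} - 4\right) = \frac{8}{14} \left(\frac{-3 + 1}{2 \cdot 1} - 4\right) = 8 \cdot \frac{1}{14} \left(\frac{1}{2} \cdot 1 \left(-2\right) - 4\right) = \frac{4 \left(-1 - 4\right)}{7} = \frac{4}{7} \left(-5\right) = - \frac{20}{7}$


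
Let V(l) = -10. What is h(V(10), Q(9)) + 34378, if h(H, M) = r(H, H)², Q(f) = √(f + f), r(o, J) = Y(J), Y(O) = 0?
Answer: 34378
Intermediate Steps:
r(o, J) = 0
Q(f) = √2*√f (Q(f) = √(2*f) = √2*√f)
h(H, M) = 0 (h(H, M) = 0² = 0)
h(V(10), Q(9)) + 34378 = 0 + 34378 = 34378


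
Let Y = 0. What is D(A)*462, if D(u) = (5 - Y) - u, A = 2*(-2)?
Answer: 4158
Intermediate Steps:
A = -4
D(u) = 5 - u (D(u) = (5 - 1*0) - u = (5 + 0) - u = 5 - u)
D(A)*462 = (5 - 1*(-4))*462 = (5 + 4)*462 = 9*462 = 4158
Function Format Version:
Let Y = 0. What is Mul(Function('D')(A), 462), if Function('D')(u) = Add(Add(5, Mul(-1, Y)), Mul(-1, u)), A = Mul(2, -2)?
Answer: 4158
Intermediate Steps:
A = -4
Function('D')(u) = Add(5, Mul(-1, u)) (Function('D')(u) = Add(Add(5, Mul(-1, 0)), Mul(-1, u)) = Add(Add(5, 0), Mul(-1, u)) = Add(5, Mul(-1, u)))
Mul(Function('D')(A), 462) = Mul(Add(5, Mul(-1, -4)), 462) = Mul(Add(5, 4), 462) = Mul(9, 462) = 4158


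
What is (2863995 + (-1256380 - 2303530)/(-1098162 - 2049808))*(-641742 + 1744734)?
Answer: 994432648557497952/314797 ≈ 3.1590e+12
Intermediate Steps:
(2863995 + (-1256380 - 2303530)/(-1098162 - 2049808))*(-641742 + 1744734) = (2863995 - 3559910/(-3147970))*1102992 = (2863995 - 3559910*(-1/3147970))*1102992 = (2863995 + 355991/314797)*1102992 = (901577390006/314797)*1102992 = 994432648557497952/314797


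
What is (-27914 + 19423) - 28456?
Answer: -36947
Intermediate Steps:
(-27914 + 19423) - 28456 = -8491 - 28456 = -36947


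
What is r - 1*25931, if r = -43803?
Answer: -69734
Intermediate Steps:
r - 1*25931 = -43803 - 1*25931 = -43803 - 25931 = -69734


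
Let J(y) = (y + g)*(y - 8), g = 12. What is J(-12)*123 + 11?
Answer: 11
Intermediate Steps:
J(y) = (-8 + y)*(12 + y) (J(y) = (y + 12)*(y - 8) = (12 + y)*(-8 + y) = (-8 + y)*(12 + y))
J(-12)*123 + 11 = (-96 + (-12)² + 4*(-12))*123 + 11 = (-96 + 144 - 48)*123 + 11 = 0*123 + 11 = 0 + 11 = 11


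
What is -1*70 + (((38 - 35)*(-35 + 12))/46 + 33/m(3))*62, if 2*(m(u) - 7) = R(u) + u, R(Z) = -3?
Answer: 905/7 ≈ 129.29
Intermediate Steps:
m(u) = 11/2 + u/2 (m(u) = 7 + (-3 + u)/2 = 7 + (-3/2 + u/2) = 11/2 + u/2)
-1*70 + (((38 - 35)*(-35 + 12))/46 + 33/m(3))*62 = -1*70 + (((38 - 35)*(-35 + 12))/46 + 33/(11/2 + (½)*3))*62 = -70 + ((3*(-23))*(1/46) + 33/(11/2 + 3/2))*62 = -70 + (-69*1/46 + 33/7)*62 = -70 + (-3/2 + 33*(⅐))*62 = -70 + (-3/2 + 33/7)*62 = -70 + (45/14)*62 = -70 + 1395/7 = 905/7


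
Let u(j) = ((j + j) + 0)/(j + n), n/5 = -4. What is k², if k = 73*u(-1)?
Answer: 21316/441 ≈ 48.336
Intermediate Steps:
n = -20 (n = 5*(-4) = -20)
u(j) = 2*j/(-20 + j) (u(j) = ((j + j) + 0)/(j - 20) = (2*j + 0)/(-20 + j) = (2*j)/(-20 + j) = 2*j/(-20 + j))
k = 146/21 (k = 73*(2*(-1)/(-20 - 1)) = 73*(2*(-1)/(-21)) = 73*(2*(-1)*(-1/21)) = 73*(2/21) = 146/21 ≈ 6.9524)
k² = (146/21)² = 21316/441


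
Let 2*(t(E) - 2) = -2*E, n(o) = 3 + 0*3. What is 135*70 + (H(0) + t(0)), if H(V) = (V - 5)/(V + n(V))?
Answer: 28351/3 ≈ 9450.3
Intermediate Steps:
n(o) = 3 (n(o) = 3 + 0 = 3)
t(E) = 2 - E (t(E) = 2 + (-2*E)/2 = 2 - E)
H(V) = (-5 + V)/(3 + V) (H(V) = (V - 5)/(V + 3) = (-5 + V)/(3 + V))
135*70 + (H(0) + t(0)) = 135*70 + ((-5 + 0)/(3 + 0) + (2 - 1*0)) = 9450 + (-5/3 + (2 + 0)) = 9450 + ((⅓)*(-5) + 2) = 9450 + (-5/3 + 2) = 9450 + ⅓ = 28351/3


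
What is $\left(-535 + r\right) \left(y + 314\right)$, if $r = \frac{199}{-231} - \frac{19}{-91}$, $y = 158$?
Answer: $- \frac{108463240}{429} \approx -2.5283 \cdot 10^{5}$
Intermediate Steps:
$r = - \frac{280}{429}$ ($r = 199 \left(- \frac{1}{231}\right) - - \frac{19}{91} = - \frac{199}{231} + \frac{19}{91} = - \frac{280}{429} \approx -0.65268$)
$\left(-535 + r\right) \left(y + 314\right) = \left(-535 - \frac{280}{429}\right) \left(158 + 314\right) = \left(- \frac{229795}{429}\right) 472 = - \frac{108463240}{429}$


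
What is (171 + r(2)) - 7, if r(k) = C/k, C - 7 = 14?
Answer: 349/2 ≈ 174.50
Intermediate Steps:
C = 21 (C = 7 + 14 = 21)
r(k) = 21/k
(171 + r(2)) - 7 = (171 + 21/2) - 7 = 363/2 - 7 = 349/2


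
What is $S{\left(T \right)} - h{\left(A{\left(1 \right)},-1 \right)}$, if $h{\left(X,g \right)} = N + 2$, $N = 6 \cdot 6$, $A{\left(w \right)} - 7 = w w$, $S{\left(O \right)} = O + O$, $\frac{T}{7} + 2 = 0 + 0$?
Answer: $-66$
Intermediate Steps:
$T = -14$ ($T = -14 + 7 \left(0 + 0\right) = -14 + 7 \cdot 0 = -14 + 0 = -14$)
$S{\left(O \right)} = 2 O$
$A{\left(w \right)} = 7 + w^{2}$ ($A{\left(w \right)} = 7 + w w = 7 + w^{2}$)
$N = 36$
$h{\left(X,g \right)} = 38$ ($h{\left(X,g \right)} = 36 + 2 = 38$)
$S{\left(T \right)} - h{\left(A{\left(1 \right)},-1 \right)} = 2 \left(-14\right) - 38 = -28 - 38 = -66$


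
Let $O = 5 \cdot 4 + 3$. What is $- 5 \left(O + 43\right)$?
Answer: $-330$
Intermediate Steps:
$O = 23$ ($O = 20 + 3 = 23$)
$- 5 \left(O + 43\right) = - 5 \left(23 + 43\right) = \left(-5\right) 66 = -330$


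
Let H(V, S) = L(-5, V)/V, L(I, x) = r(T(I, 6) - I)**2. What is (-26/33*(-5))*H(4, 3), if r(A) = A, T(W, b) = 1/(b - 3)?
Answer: 8320/297 ≈ 28.013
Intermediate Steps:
T(W, b) = 1/(-3 + b)
L(I, x) = (1/3 - I)**2 (L(I, x) = (1/(-3 + 6) - I)**2 = (1/3 - I)**2)
H(V, S) = 256/(9*V) (H(V, S) = ((-1 + 3*(-5))**2/9)/V = ((-1 - 15)**2/9)/V = ((1/9)*(-16)**2)/V = ((1/9)*256)/V = 256/(9*V))
(-26/33*(-5))*H(4, 3) = (-26/33*(-5))*((256/9)/4) = (-26*1/33*(-5))*((256/9)*(1/4)) = -26/33*(-5)*(64/9) = (130/33)*(64/9) = 8320/297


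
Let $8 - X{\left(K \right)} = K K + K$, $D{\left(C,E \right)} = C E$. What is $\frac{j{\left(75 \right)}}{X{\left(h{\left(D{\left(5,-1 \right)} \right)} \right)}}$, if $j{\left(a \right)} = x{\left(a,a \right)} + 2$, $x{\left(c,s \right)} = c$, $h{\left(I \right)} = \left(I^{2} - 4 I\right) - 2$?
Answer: $- \frac{77}{1884} \approx -0.04087$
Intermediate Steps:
$h{\left(I \right)} = -2 + I^{2} - 4 I$
$X{\left(K \right)} = 8 - K - K^{2}$ ($X{\left(K \right)} = 8 - \left(K K + K\right) = 8 - \left(K^{2} + K\right) = 8 - \left(K + K^{2}\right) = 8 - K - K^{2}$)
$j{\left(a \right)} = 2 + a$ ($j{\left(a \right)} = a + 2 = 2 + a$)
$\frac{j{\left(75 \right)}}{X{\left(h{\left(D{\left(5,-1 \right)} \right)} \right)}} = \frac{2 + 75}{8 - \left(-2 + \left(5 \left(-1\right)\right)^{2} - 4 \cdot 5 \left(-1\right)\right) - \left(-2 + \left(5 \left(-1\right)\right)^{2} - 4 \cdot 5 \left(-1\right)\right)^{2}} = \frac{77}{8 - \left(-2 + \left(-5\right)^{2} - -20\right) - \left(-2 + \left(-5\right)^{2} - -20\right)^{2}} = \frac{77}{8 - \left(-2 + 25 + 20\right) - \left(-2 + 25 + 20\right)^{2}} = \frac{77}{8 - 43 - 43^{2}} = \frac{77}{8 - 43 - 1849} = \frac{77}{-1884} = 77 \left(- \frac{1}{1884}\right) = - \frac{77}{1884}$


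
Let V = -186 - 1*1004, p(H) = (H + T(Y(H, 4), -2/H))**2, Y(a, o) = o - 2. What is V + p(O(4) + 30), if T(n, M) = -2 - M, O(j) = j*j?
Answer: 396659/529 ≈ 749.83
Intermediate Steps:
Y(a, o) = -2 + o
O(j) = j**2
p(H) = (-2 + H + 2/H)**2 (p(H) = (H + (-2 - (-2)/H))**2 = (H + (-2 + 2/H))**2 = (-2 + H + 2/H)**2)
V = -1190 (V = -186 - 1004 = -1190)
V + p(O(4) + 30) = -1190 + (2 + (4**2 + 30)*(-2 + (4**2 + 30)))**2/(4**2 + 30)**2 = -1190 + (2 + (16 + 30)*(-2 + (16 + 30)))**2/(16 + 30)**2 = -1190 + (2 + 46*(-2 + 46))**2/46**2 = -1190 + (2 + 46*44)**2/2116 = -1190 + (2 + 2024)**2/2116 = -1190 + (1/2116)*2026**2 = -1190 + (1/2116)*4104676 = -1190 + 1026169/529 = 396659/529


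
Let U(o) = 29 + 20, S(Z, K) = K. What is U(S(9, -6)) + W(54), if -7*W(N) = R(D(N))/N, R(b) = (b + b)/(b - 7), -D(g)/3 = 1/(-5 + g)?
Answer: 1068101/21798 ≈ 49.000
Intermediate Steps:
D(g) = -3/(-5 + g)
U(o) = 49
R(b) = 2*b/(-7 + b) (R(b) = (2*b)/(-7 + b) = 2*b/(-7 + b))
W(N) = 6/(7*N*(-7 - 3/(-5 + N))*(-5 + N)) (W(N) = -2*(-3/(-5 + N))/(-7 - 3/(-5 + N))/(7*N) = -(-6/((-7 - 3/(-5 + N))*(-5 + N)))/(7*N) = -(-6)/(7*N*(-7 - 3/(-5 + N))*(-5 + N)) = 6/(7*N*(-7 - 3/(-5 + N))*(-5 + N)))
U(S(9, -6)) + W(54) = 49 - 6/7/(54*(-32 + 7*54)) = 49 - 6/7*1/54/(-32 + 378) = 49 - 6/7*1/54/346 = 49 - 6/7*1/54*1/346 = 49 - 1/21798 = 1068101/21798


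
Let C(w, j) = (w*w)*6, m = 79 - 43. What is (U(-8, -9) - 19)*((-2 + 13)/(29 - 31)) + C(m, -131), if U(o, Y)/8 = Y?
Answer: 16553/2 ≈ 8276.5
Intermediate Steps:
U(o, Y) = 8*Y
m = 36
C(w, j) = 6*w² (C(w, j) = w²*6 = 6*w²)
(U(-8, -9) - 19)*((-2 + 13)/(29 - 31)) + C(m, -131) = (8*(-9) - 19)*((-2 + 13)/(29 - 31)) + 6*36² = (-72 - 19)*(11/(-2)) + 6*1296 = -1001*(-1)/2 + 7776 = -91*(-11/2) + 7776 = 1001/2 + 7776 = 16553/2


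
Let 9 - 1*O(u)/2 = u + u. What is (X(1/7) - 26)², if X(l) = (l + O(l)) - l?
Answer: 3600/49 ≈ 73.469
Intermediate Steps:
O(u) = 18 - 4*u (O(u) = 18 - 2*(u + u) = 18 - 4*u)
X(l) = 18 - 4*l (X(l) = (l + (18 - 4*l)) - l = (18 - 3*l) - l = 18 - 4*l)
(X(1/7) - 26)² = ((18 - 4/7) - 26)² = (122/7 - 26)² = (-60/7)² = 3600/49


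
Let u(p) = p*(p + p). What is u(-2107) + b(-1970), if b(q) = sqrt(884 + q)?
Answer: 8878898 + I*sqrt(1086) ≈ 8.8789e+6 + 32.955*I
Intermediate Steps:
u(p) = 2*p**2 (u(p) = p*(2*p) = 2*p**2)
u(-2107) + b(-1970) = 2*(-2107)**2 + sqrt(884 - 1970) = 2*4439449 + sqrt(-1086) = 8878898 + I*sqrt(1086)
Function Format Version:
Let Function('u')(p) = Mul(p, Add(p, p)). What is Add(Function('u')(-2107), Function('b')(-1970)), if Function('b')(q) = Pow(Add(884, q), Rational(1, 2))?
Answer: Add(8878898, Mul(I, Pow(1086, Rational(1, 2)))) ≈ Add(8.8789e+6, Mul(32.955, I))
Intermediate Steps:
Function('u')(p) = Mul(2, Pow(p, 2)) (Function('u')(p) = Mul(p, Mul(2, p)) = Mul(2, Pow(p, 2)))
Add(Function('u')(-2107), Function('b')(-1970)) = Add(Mul(2, Pow(-2107, 2)), Pow(Add(884, -1970), Rational(1, 2))) = Add(Mul(2, 4439449), Pow(-1086, Rational(1, 2))) = Add(8878898, Mul(I, Pow(1086, Rational(1, 2))))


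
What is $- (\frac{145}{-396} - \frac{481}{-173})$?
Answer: $- \frac{165391}{68508} \approx -2.4142$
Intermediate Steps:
$- (\frac{145}{-396} - \frac{481}{-173}) = - (145 \left(- \frac{1}{396}\right) - - \frac{481}{173}) = - (- \frac{145}{396} + \frac{481}{173}) = \left(-1\right) \frac{165391}{68508} = - \frac{165391}{68508}$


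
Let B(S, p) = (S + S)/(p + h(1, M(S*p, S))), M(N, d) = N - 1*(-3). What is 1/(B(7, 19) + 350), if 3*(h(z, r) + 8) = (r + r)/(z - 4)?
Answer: 173/60424 ≈ 0.0028631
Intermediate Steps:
M(N, d) = 3 + N (M(N, d) = N + 3 = 3 + N)
h(z, r) = -8 + 2*r/(3*(-4 + z)) (h(z, r) = -8 + ((r + r)/(z - 4))/3 = -8 + ((2*r)/(-4 + z))/3 = -8 + (2*r/(-4 + z))/3 = -8 + 2*r/(3*(-4 + z)))
B(S, p) = 2*S/(-26/3 + p - 2*S*p/9) (B(S, p) = (S + S)/(p + 2*(48 + (3 + S*p) - 12*1)/(3*(-4 + 1))) = (2*S)/(p + (⅔)*(48 + (3 + S*p) - 12)/(-3)) = (2*S)/(p + (⅔)*(-⅓)*(39 + S*p)) = (2*S)/(p + (-26/3 - 2*S*p/9)) = (2*S)/(-26/3 + p - 2*S*p/9) = 2*S/(-26/3 + p - 2*S*p/9))
1/(B(7, 19) + 350) = 1/(18*7/(-78 + 9*19 - 2*7*19) + 350) = 1/(18*7/(-78 + 171 - 266) + 350) = 1/(18*7/(-173) + 350) = 1/(18*7*(-1/173) + 350) = 1/(-126/173 + 350) = 1/(60424/173) = 173/60424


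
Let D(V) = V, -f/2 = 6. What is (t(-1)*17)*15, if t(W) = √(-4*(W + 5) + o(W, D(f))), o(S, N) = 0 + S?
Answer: 255*I*√17 ≈ 1051.4*I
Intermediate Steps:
f = -12 (f = -2*6 = -12)
o(S, N) = S
t(W) = √(-20 - 3*W) (t(W) = √(-4*(W + 5) + W) = √(-4*(5 + W) + W) = √((-20 - 4*W) + W) = √(-20 - 3*W))
(t(-1)*17)*15 = (√(-20 - 3*(-1))*17)*15 = (√(-20 + 3)*17)*15 = (√(-17)*17)*15 = ((I*√17)*17)*15 = (17*I*√17)*15 = 255*I*√17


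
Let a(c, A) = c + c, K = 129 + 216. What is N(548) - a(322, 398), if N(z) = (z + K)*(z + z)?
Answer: 978084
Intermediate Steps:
K = 345
a(c, A) = 2*c
N(z) = 2*z*(345 + z) (N(z) = (z + 345)*(z + z) = (345 + z)*(2*z) = 2*z*(345 + z))
N(548) - a(322, 398) = 2*548*(345 + 548) - 2*322 = 2*548*893 - 1*644 = 978728 - 644 = 978084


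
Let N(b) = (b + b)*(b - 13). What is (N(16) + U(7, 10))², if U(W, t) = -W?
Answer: 7921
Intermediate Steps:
N(b) = 2*b*(-13 + b) (N(b) = (2*b)*(-13 + b) = 2*b*(-13 + b))
(N(16) + U(7, 10))² = (2*16*(-13 + 16) - 1*7)² = (2*16*3 - 7)² = (96 - 7)² = 89² = 7921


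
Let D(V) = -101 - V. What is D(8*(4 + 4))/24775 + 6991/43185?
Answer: 1328612/8559267 ≈ 0.15523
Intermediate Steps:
D(8*(4 + 4))/24775 + 6991/43185 = (-101 - 8*(4 + 4))/24775 + 6991/43185 = (-101 - 8*8)*(1/24775) + 6991*(1/43185) = (-101 - 1*64)*(1/24775) + 6991/43185 = (-101 - 64)*(1/24775) + 6991/43185 = -165*1/24775 + 6991/43185 = -33/4955 + 6991/43185 = 1328612/8559267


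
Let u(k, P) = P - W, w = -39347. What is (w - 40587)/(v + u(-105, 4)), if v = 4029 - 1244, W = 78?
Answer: -79934/2711 ≈ -29.485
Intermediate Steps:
v = 2785
u(k, P) = -78 + P (u(k, P) = P - 1*78 = P - 78 = -78 + P)
(w - 40587)/(v + u(-105, 4)) = (-39347 - 40587)/(2785 + (-78 + 4)) = -79934/(2785 - 74) = -79934/2711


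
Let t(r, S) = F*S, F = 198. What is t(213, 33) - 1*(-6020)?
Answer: 12554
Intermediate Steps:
t(r, S) = 198*S
t(213, 33) - 1*(-6020) = 198*33 - 1*(-6020) = 6534 + 6020 = 12554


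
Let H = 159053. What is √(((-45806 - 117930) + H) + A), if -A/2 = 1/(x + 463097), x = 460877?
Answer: I*√999502001057414/461987 ≈ 68.432*I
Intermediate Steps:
A = -1/461987 (A = -2/(460877 + 463097) = -2/923974 = -2*1/923974 = -1/461987 ≈ -2.1646e-6)
√(((-45806 - 117930) + H) + A) = √(((-45806 - 117930) + 159053) - 1/461987) = √((-163736 + 159053) - 1/461987) = √(-4683 - 1/461987) = √(-2163485122/461987) = I*√999502001057414/461987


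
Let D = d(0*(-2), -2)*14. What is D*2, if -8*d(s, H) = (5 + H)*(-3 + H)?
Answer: 105/2 ≈ 52.500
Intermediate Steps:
d(s, H) = -(-3 + H)*(5 + H)/8 (d(s, H) = -(5 + H)*(-3 + H)/8 = -(-3 + H)*(5 + H)/8)
D = 105/4 (D = (15/8 - 1/4*(-2) - 1/8*(-2)**2)*14 = (15/8 + 1/2 - 1/8*4)*14 = (15/8 + 1/2 - 1/2)*14 = (15/8)*14 = 105/4 ≈ 26.250)
D*2 = (105/4)*2 = 105/2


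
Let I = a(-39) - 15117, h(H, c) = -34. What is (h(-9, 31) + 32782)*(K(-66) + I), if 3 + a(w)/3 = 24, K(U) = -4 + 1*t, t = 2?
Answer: -493053888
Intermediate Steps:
K(U) = -2 (K(U) = -4 + 1*2 = -4 + 2 = -2)
a(w) = 63 (a(w) = -9 + 3*24 = -9 + 72 = 63)
I = -15054 (I = 63 - 15117 = -15054)
(h(-9, 31) + 32782)*(K(-66) + I) = (-34 + 32782)*(-2 - 15054) = 32748*(-15056) = -493053888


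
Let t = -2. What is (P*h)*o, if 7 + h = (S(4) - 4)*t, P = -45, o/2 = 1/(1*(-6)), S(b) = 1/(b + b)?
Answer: 45/4 ≈ 11.250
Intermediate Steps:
S(b) = 1/(2*b)
o = -1/3 (o = 2/((1*(-6))) = 2/(-6) = 2*(-1/6) = -1/3 ≈ -0.33333)
h = 3/4 (h = -7 + ((1/2)/4 - 4)*(-2) = -7 + ((1/2)*(1/4) - 4)*(-2) = -7 + (1/8 - 4)*(-2) = -7 - 31/8*(-2) = -7 + 31/4 = 3/4 ≈ 0.75000)
(P*h)*o = -45*3/4*(-1/3) = -135/4*(-1/3) = 45/4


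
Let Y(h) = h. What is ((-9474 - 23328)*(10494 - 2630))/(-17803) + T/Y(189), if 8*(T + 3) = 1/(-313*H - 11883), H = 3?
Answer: 5000931628766405/345144339792 ≈ 14489.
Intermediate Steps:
T = -307729/102576 (T = -3 + 1/(8*(-313*3 - 11883)) = -3 + 1/(8*(-939 - 11883)) = -3 + (1/8)/(-12822) = -3 + (1/8)*(-1/12822) = -3 - 1/102576 = -307729/102576 ≈ -3.0000)
((-9474 - 23328)*(10494 - 2630))/(-17803) + T/Y(189) = ((-9474 - 23328)*(10494 - 2630))/(-17803) - 307729/102576/189 = -32802*7864*(-1/17803) - 307729/102576*1/189 = -257954928*(-1/17803) - 307729/19386864 = 257954928/17803 - 307729/19386864 = 5000931628766405/345144339792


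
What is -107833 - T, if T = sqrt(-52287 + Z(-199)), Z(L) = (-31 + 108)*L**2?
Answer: -107833 - sqrt(2996990) ≈ -1.0956e+5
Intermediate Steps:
Z(L) = 77*L**2
T = sqrt(2996990) (T = sqrt(-52287 + 77*(-199)**2) = sqrt(-52287 + 77*39601) = sqrt(-52287 + 3049277) = sqrt(2996990) ≈ 1731.2)
-107833 - T = -107833 - sqrt(2996990)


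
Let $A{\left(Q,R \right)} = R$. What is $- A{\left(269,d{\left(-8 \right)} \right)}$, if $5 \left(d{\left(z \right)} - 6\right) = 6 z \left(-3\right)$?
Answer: $- \frac{174}{5} \approx -34.8$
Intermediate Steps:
$d{\left(z \right)} = 6 - \frac{18 z}{5}$ ($d{\left(z \right)} = 6 + \frac{6 z \left(-3\right)}{5} = 6 + \frac{\left(-18\right) z}{5} = 6 - \frac{18 z}{5}$)
$- A{\left(269,d{\left(-8 \right)} \right)} = - (6 - - \frac{144}{5}) = - (6 + \frac{144}{5}) = \left(-1\right) \frac{174}{5} = - \frac{174}{5}$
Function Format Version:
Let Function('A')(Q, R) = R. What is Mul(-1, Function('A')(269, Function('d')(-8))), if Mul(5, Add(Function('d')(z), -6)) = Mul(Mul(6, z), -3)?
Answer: Rational(-174, 5) ≈ -34.800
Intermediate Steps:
Function('d')(z) = Add(6, Mul(Rational(-18, 5), z)) (Function('d')(z) = Add(6, Mul(Rational(1, 5), Mul(Mul(6, z), -3))) = Add(6, Mul(Rational(1, 5), Mul(-18, z))) = Add(6, Mul(Rational(-18, 5), z)))
Mul(-1, Function('A')(269, Function('d')(-8))) = Mul(-1, Add(6, Mul(Rational(-18, 5), -8))) = Mul(-1, Add(6, Rational(144, 5))) = Mul(-1, Rational(174, 5)) = Rational(-174, 5)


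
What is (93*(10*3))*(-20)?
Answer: -55800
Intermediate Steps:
(93*(10*3))*(-20) = (93*30)*(-20) = 2790*(-20) = -55800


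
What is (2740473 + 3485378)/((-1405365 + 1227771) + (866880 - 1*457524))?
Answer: 6225851/231762 ≈ 26.863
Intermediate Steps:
(2740473 + 3485378)/((-1405365 + 1227771) + (866880 - 1*457524)) = 6225851/(-177594 + (866880 - 457524)) = 6225851/(-177594 + 409356) = 6225851/231762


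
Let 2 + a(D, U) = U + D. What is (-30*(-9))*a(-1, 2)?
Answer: -270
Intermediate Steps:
a(D, U) = -2 + D + U (a(D, U) = -2 + (U + D) = -2 + (D + U) = -2 + D + U)
(-30*(-9))*a(-1, 2) = (-30*(-9))*(-2 - 1 + 2) = 270*(-1) = -270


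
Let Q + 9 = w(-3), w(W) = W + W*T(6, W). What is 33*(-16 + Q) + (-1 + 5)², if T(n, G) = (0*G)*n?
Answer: -908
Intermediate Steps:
T(n, G) = 0 (T(n, G) = 0*n = 0)
w(W) = W (w(W) = W + W*0 = W + 0 = W)
Q = -12 (Q = -9 - 3 = -12)
33*(-16 + Q) + (-1 + 5)² = 33*(-16 - 12) + (-1 + 5)² = 33*(-28) + 4² = -924 + 16 = -908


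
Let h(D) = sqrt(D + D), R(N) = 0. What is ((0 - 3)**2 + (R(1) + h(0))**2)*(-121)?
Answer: -1089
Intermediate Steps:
h(D) = sqrt(2)*sqrt(D) (h(D) = sqrt(2*D) = sqrt(2)*sqrt(D))
((0 - 3)**2 + (R(1) + h(0))**2)*(-121) = ((0 - 3)**2 + (0 + sqrt(2)*sqrt(0))**2)*(-121) = ((-3)**2 + (0 + sqrt(2)*0)**2)*(-121) = (9 + (0 + 0)**2)*(-121) = (9 + 0**2)*(-121) = (9 + 0)*(-121) = 9*(-121) = -1089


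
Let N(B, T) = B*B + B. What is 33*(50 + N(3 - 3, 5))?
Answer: 1650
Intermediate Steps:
N(B, T) = B + B² (N(B, T) = B² + B = B + B²)
33*(50 + N(3 - 3, 5)) = 33*(50 + (3 - 3)*(1 + (3 - 3))) = 33*(50 + 0*(1 + 0)) = 33*(50 + 0*1) = 33*(50 + 0) = 33*50 = 1650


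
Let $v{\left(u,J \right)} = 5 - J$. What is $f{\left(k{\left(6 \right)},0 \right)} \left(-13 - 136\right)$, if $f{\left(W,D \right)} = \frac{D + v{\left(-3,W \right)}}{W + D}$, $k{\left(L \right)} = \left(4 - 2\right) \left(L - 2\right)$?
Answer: $\frac{447}{8} \approx 55.875$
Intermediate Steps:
$k{\left(L \right)} = -4 + 2 L$ ($k{\left(L \right)} = 2 \left(-2 + L\right) = -4 + 2 L$)
$f{\left(W,D \right)} = \frac{5 + D - W}{D + W}$ ($f{\left(W,D \right)} = \frac{D - \left(-5 + W\right)}{W + D} = \frac{5 + D - W}{D + W}$)
$f{\left(k{\left(6 \right)},0 \right)} \left(-13 - 136\right) = \frac{5 + 0 - \left(-4 + 2 \cdot 6\right)}{0 + \left(-4 + 2 \cdot 6\right)} \left(-13 - 136\right) = \frac{5 + 0 - \left(-4 + 12\right)}{0 + \left(-4 + 12\right)} \left(-149\right) = \frac{5 + 0 - 8}{0 + 8} \left(-149\right) = \frac{5 + 0 - 8}{8} \left(-149\right) = \frac{1}{8} \left(-3\right) \left(-149\right) = \left(- \frac{3}{8}\right) \left(-149\right) = \frac{447}{8}$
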